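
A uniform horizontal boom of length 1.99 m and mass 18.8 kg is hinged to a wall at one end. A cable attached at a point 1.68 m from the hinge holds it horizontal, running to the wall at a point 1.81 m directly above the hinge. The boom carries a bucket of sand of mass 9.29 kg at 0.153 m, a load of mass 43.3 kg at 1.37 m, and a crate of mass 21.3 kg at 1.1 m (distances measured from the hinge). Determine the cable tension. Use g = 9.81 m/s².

T ≈ 820 N

Choose the hinge as the axis so the unknown hinge reaction has zero arm there.
Beam weight: 18.8 × 9.81 = 184.4 N down at 0.995 m → arm 0.995 m, τ = 184.4 × 0.995 = 183.5 N·m clockwise.
Bucket of sand: 9.29 × 9.81 = 91.13 N down at 0.153 m → arm 0.153 m, τ = 91.13 × 0.153 = 13.94 N·m clockwise.
Load: 43.3 × 9.81 = 424.8 N down at 1.37 m → arm 1.37 m, τ = 424.8 × 1.37 = 582 N·m clockwise.
Crate: 21.3 × 9.81 = 209 N down at 1.1 m → arm 1.1 m, τ = 209 × 1.1 = 229.9 N·m clockwise.
Total clockwise load moment = 1009 N·m.
The cable tension T acts at 1.68 m; only its component perpendicular to the boom, T sinθ, produces torque. sinθ = h/√(h²+d²) = 1.81/√(1.81²+1.68²) = 0.7329.
Στ = 0 ⇒ T × 1.68 × 0.7329 = 1009 ⇒ T = 1009 / 1.231 = 820 N.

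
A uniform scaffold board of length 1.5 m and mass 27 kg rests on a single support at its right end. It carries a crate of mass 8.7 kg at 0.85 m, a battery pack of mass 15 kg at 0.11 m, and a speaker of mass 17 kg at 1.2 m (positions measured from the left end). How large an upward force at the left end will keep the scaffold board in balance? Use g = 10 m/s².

Sum moments about the right end (the unknown pivot reaction has zero arm there).
Beam weight: 27 × 10 = 270 N down at 0.75 m → arm 0.75 m, τ = 270 × 0.75 = 202.5 N·m counterclockwise.
Crate: 8.7 × 10 = 87 N down at 0.85 m → arm 0.65 m, τ = 87 × 0.65 = 56.55 N·m counterclockwise.
Battery pack: 15 × 10 = 150 N down at 0.11 m → arm 1.39 m, τ = 150 × 1.39 = 208.5 N·m counterclockwise.
Speaker: 17 × 10 = 170 N down at 1.2 m → arm 0.3 m, τ = 170 × 0.3 = 51 N·m counterclockwise.
Net moment of the loads = 518.5 N·m counterclockwise.
The upward force F acts at the left end, arm 1.5 m, giving F × 1.5 clockwise.
Setting net torque to zero: F × 1.5 = 518.5 → F = 518.5 / 1.5 = 346 N.

F ≈ 346 N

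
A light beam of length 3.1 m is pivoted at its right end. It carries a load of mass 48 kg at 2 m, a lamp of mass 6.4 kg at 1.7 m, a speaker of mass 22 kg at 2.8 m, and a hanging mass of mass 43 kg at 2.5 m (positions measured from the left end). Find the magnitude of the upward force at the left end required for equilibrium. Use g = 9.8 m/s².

F ≈ 298 N

About the right end:
Load: 48 × 9.8 = 470.4 N down at 2 m → arm 1.1 m, τ = 470.4 × 1.1 = 517.4 N·m counterclockwise.
Lamp: 6.4 × 9.8 = 62.72 N down at 1.7 m → arm 1.4 m, τ = 62.72 × 1.4 = 87.81 N·m counterclockwise.
Speaker: 22 × 9.8 = 215.6 N down at 2.8 m → arm 0.3 m, τ = 215.6 × 0.3 = 64.68 N·m counterclockwise.
Hanging mass: 43 × 9.8 = 421.4 N down at 2.5 m → arm 0.6 m, τ = 421.4 × 0.6 = 252.8 N·m counterclockwise.
Net moment of the loads = 922.7 N·m counterclockwise.
The upward force F acts at the left end, arm 3.1 m, giving F × 3.1 clockwise.
Balancing moments: F × 3.1 = 922.7, giving F = 922.7 / 3.1 = 298 N.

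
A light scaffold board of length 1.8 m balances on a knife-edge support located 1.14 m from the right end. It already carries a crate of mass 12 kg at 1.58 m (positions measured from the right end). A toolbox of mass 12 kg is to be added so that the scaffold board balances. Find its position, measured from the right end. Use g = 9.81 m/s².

x ≈ 0.7 m from the right end

About the knife-edge support (at 1.14 m from the right end):
Crate: 12 × 9.81 = 117.7 N down at 1.58 m → arm 0.44 m, τ = 117.7 × 0.44 = 51.79 N·m counterclockwise.
Net moment of existing loads = 51.79 N·m counterclockwise.
The toolbox weighs 12 × 9.81 = 117.7 N and must supply an equal clockwise moment, so its lever arm about the knife-edge support is 51.79 / 117.7 = 0.44 m.
That puts it at 1.14 − 0.44 = 0.7 m from the right end.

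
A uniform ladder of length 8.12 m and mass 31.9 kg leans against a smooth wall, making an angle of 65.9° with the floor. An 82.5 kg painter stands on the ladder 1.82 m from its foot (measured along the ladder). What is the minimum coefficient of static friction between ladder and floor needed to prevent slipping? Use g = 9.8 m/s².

μ_min ≈ 0.135

Choose the foot of the ladder as the axis so the floor normal and friction both act there and drop out.
Ladder weight 31.9×9.8 = 312.6 N acts at 4.06 m along the ladder; its horizontal arm is 4.06·cos65.9° = 1.658 m → τ = 518.3 N·m clockwise.
Painter: 82.5×9.8 = 808.5 N at 1.82 m → arm 0.7432 m → τ = 600.9 N·m clockwise.
Wall normal N acts horizontally at the top; its moment arm is the height L sinθ = 8.12·sin65.9° = 7.412 m, counterclockwise.
Setting net torque to zero: N × 7.412 = 1119 → N = 151 N.
ΣFx = 0 ⇒ f = N_wall = 151 N. ΣFy = 0 ⇒ N_floor = 1121 N.
μ_min = f / N_floor = 151 / 1121 = 0.135.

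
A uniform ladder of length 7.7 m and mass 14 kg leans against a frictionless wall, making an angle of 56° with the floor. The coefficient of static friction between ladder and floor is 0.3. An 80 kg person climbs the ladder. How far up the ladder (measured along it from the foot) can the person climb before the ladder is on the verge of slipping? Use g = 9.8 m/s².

Taking torques about the foot of the ladder:
Ladder weight 14×9.8 = 137.2 N acts at 3.85 m along the ladder; its horizontal arm is 3.85·cos56° = 2.153 m → τ = 295.4 N·m clockwise.
Person weight 80×9.8 = 784 N at distance d → arm d·cos56° → τ = 784·d·0.5592 clockwise.
Wall normal N at the top has arm L sinθ = 6.384 m counterclockwise, so Στ = 0 gives N·6.384 = 295.4 + 438.4·d.
ΣFy = 0 ⇒ N_floor = 921.2 N, so the maximum friction is μ_s·N_floor = 0.3×921.2 = 276.4 N. ΣFx = 0 ⇒ N_wall = f, so at the slipping point N = 276.4 N.
Substituting: 276.4×6.384 = 295.4 + 438.4·d ⇒ d = (1765 − 295.4) / 438.4 = 3.35 m.

d ≈ 3.35 m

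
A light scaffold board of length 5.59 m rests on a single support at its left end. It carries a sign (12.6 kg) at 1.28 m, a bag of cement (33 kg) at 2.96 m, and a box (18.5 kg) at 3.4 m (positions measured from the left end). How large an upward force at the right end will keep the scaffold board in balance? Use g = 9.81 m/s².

F ≈ 310 N

Take moments about the left end.
Sign: 12.6 × 9.81 = 123.6 N down at 1.28 m → arm 1.28 m, τ = 123.6 × 1.28 = 158.2 N·m clockwise.
Bag of cement: 33 × 9.81 = 323.7 N down at 2.96 m → arm 2.96 m, τ = 323.7 × 2.96 = 958.2 N·m clockwise.
Box: 18.5 × 9.81 = 181.5 N down at 3.4 m → arm 3.4 m, τ = 181.5 × 3.4 = 617.1 N·m clockwise.
Net moment of the loads = 1734 N·m clockwise.
The upward force F acts at the right end, arm 5.59 m, giving F × 5.59 counterclockwise.
Στ = 0 ⇒ F × 5.59 = 1734 ⇒ F = 1734 / 5.59 = 310 N.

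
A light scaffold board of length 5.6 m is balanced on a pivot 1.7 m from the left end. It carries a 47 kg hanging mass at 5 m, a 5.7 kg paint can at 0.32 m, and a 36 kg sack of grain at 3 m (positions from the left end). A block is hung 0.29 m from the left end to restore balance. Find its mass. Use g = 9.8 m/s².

Take moments about the pivot (at 1.7 m from the left end).
Hanging mass: 47 × 9.8 = 460.6 N down at 5 m → arm 3.3 m, τ = 460.6 × 3.3 = 1520 N·m clockwise.
Paint can: 5.7 × 9.8 = 55.86 N down at 0.32 m → arm 1.38 m, τ = 55.86 × 1.38 = 77.09 N·m counterclockwise.
Sack of grain: 36 × 9.8 = 352.8 N down at 3 m → arm 1.3 m, τ = 352.8 × 1.3 = 458.6 N·m clockwise.
Net moment of known loads = 1902 N·m clockwise.
An unknown mass m at 0.29 m has arm 1.41 m; its moment is m·g·1.41 counterclockwise.
Στ = 0 ⇒ m × 9.8 × 1.41 = 1902 ⇒ m = 1902 / (9.8 × 1.41) = 138 kg.

m ≈ 138 kg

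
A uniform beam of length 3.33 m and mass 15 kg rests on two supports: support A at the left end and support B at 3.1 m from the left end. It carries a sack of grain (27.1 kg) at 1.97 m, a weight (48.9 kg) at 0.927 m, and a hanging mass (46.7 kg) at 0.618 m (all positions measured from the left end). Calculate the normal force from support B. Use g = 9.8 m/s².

R_B ≈ 482 N

Taking torques about support A:
Beam weight: 15 × 9.8 = 147 N down at 1.665 m → arm 1.665 m, τ = 147 × 1.665 = 244.8 N·m clockwise.
Sack of grain: 27.1 × 9.8 = 265.6 N down at 1.97 m → arm 1.97 m, τ = 265.6 × 1.97 = 523.2 N·m clockwise.
Weight: 48.9 × 9.8 = 479.2 N down at 0.927 m → arm 0.927 m, τ = 479.2 × 0.927 = 444.2 N·m clockwise.
Hanging mass: 46.7 × 9.8 = 457.7 N down at 0.618 m → arm 0.618 m, τ = 457.7 × 0.618 = 282.9 N·m clockwise.
Net load moment about support A = 1495 N·m clockwise.
Reaction R at support B is upward at 3.1 m, arm 3.1 m → moment R × 3.1 counterclockwise.
For rotational equilibrium, R × 3.1 = 1495, so R = 482 N.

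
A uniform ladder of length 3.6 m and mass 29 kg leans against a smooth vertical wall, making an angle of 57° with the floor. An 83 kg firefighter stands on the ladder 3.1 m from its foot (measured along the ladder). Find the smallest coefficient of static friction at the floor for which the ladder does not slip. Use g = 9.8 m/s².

μ_min ≈ 0.498

Sum moments about the foot of the ladder (the floor normal and friction both act there and drop out).
Ladder weight 29×9.8 = 284.2 N acts at 1.8 m along the ladder; its horizontal arm is 1.8·cos57° = 0.9804 m → τ = 278.6 N·m clockwise.
Firefighter: 83×9.8 = 813.4 N at 3.1 m → arm 1.688 m → τ = 1373 N·m clockwise.
Wall normal N acts horizontally at the top; its moment arm is the height L sinθ = 3.6·sin57° = 3.019 m, counterclockwise.
Balancing moments: N × 3.019 = 1652, giving N = 547.2 N.
ΣFx = 0 ⇒ f = N_wall = 547.2 N. ΣFy = 0 ⇒ N_floor = 1098 N.
μ_min = f / N_floor = 547.2 / 1098 = 0.498.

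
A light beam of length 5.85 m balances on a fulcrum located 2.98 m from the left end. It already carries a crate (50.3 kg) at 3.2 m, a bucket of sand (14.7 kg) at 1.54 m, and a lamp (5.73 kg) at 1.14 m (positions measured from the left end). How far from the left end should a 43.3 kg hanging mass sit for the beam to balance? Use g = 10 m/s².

x ≈ 3.46 m from the left end

Take moments about the fulcrum (at 2.98 m from the left end).
Crate: 50.3 × 10 = 503 N down at 3.2 m → arm 0.22 m, τ = 503 × 0.22 = 110.7 N·m clockwise.
Bucket of sand: 14.7 × 10 = 147 N down at 1.54 m → arm 1.44 m, τ = 147 × 1.44 = 211.7 N·m counterclockwise.
Lamp: 5.73 × 10 = 57.3 N down at 1.14 m → arm 1.84 m, τ = 57.3 × 1.84 = 105.4 N·m counterclockwise.
Net moment of existing loads = 206.4 N·m counterclockwise.
The hanging mass weighs 43.3 × 10 = 433 N and must supply an equal clockwise moment, so its lever arm about the fulcrum is 206.4 / 433 = 0.477 m.
That puts it at 2.98 + 0.477 = 3.46 m from the left end.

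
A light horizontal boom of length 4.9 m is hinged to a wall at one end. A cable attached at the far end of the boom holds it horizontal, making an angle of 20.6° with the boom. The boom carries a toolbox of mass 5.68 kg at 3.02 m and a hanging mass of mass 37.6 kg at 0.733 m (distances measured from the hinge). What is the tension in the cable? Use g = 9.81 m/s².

Take moments about the hinge.
Toolbox: 5.68 × 9.81 = 55.72 N down at 3.02 m → arm 3.02 m, τ = 55.72 × 3.02 = 168.3 N·m clockwise.
Hanging mass: 37.6 × 9.81 = 368.9 N down at 0.733 m → arm 0.733 m, τ = 368.9 × 0.733 = 270.4 N·m clockwise.
Total clockwise load moment = 438.7 N·m.
The cable tension T acts at 4.9 m; only its component perpendicular to the boom, T sinθ, produces torque. sin 20.6° = 0.3518.
Στ = 0 ⇒ T × 4.9 × 0.3518 = 438.7 ⇒ T = 438.7 / 1.724 = 254 N.

T ≈ 254 N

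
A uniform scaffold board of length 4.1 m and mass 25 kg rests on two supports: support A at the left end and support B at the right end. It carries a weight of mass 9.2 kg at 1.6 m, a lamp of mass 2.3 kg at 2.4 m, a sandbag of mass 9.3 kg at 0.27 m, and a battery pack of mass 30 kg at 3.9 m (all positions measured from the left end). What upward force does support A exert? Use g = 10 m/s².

Taking torques about support B:
Beam weight: 25 × 10 = 250 N down at 2.05 m → arm 2.05 m, τ = 250 × 2.05 = 512.5 N·m counterclockwise.
Weight: 9.2 × 10 = 92 N down at 1.6 m → arm 2.5 m, τ = 92 × 2.5 = 230 N·m counterclockwise.
Lamp: 2.3 × 10 = 23 N down at 2.4 m → arm 1.7 m, τ = 23 × 1.7 = 39.1 N·m counterclockwise.
Sandbag: 9.3 × 10 = 93 N down at 0.27 m → arm 3.83 m, τ = 93 × 3.83 = 356.2 N·m counterclockwise.
Battery pack: 30 × 10 = 300 N down at 3.9 m → arm 0.2 m, τ = 300 × 0.2 = 60 N·m counterclockwise.
Net load moment about support B = 1198 N·m counterclockwise.
Reaction R at support A is upward at 0 m, arm 4.1 m → moment R × 4.1 clockwise.
Balancing moments: R × 4.1 = 1198, giving R = 292 N.

R_A ≈ 292 N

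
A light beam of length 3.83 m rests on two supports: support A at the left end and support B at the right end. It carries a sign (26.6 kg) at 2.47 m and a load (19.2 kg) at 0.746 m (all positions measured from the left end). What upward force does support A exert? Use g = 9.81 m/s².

Sum moments about support B (its reaction then has zero moment arm).
Sign: 26.6 × 9.81 = 260.9 N down at 2.47 m → arm 1.36 m, τ = 260.9 × 1.36 = 354.8 N·m counterclockwise.
Load: 19.2 × 9.81 = 188.4 N down at 0.746 m → arm 3.084 m, τ = 188.4 × 3.084 = 581 N·m counterclockwise.
Net load moment about support B = 935.8 N·m counterclockwise.
Reaction R at support A is upward at 0 m, arm 3.83 m → moment R × 3.83 clockwise.
Balancing moments: R × 3.83 = 935.8, giving R = 244 N.

R_A ≈ 244 N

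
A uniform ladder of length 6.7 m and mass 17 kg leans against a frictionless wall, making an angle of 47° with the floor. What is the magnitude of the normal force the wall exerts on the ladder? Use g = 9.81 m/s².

Choose the foot of the ladder as the axis so the floor normal and friction both act there and drop out.
Ladder weight 17×9.81 = 166.8 N acts at 3.35 m along the ladder; its horizontal arm is 3.35·cos47° = 2.285 m → τ = 381.1 N·m clockwise.
Wall normal N acts horizontally at the top; its moment arm is the height L sinθ = 6.7·sin47° = 4.9 m, counterclockwise.
Balancing moments: N × 4.9 = 381.1, giving N = 77.8 N.

N_wall ≈ 77.8 N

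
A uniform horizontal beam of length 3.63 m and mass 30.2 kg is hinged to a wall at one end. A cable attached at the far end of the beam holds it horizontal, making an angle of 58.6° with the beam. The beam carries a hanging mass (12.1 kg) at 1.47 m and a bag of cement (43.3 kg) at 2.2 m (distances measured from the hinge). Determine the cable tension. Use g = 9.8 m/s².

Taking torques about the hinge:
Beam weight: 30.2 × 9.8 = 296 N down at 1.815 m → arm 1.815 m, τ = 296 × 1.815 = 537.2 N·m clockwise.
Hanging mass: 12.1 × 9.8 = 118.6 N down at 1.47 m → arm 1.47 m, τ = 118.6 × 1.47 = 174.3 N·m clockwise.
Bag of cement: 43.3 × 9.8 = 424.3 N down at 2.2 m → arm 2.2 m, τ = 424.3 × 2.2 = 933.5 N·m clockwise.
Total clockwise load moment = 1645 N·m.
The cable tension T acts at 3.63 m; only its component perpendicular to the beam, T sinθ, produces torque. sin 58.6° = 0.8536.
Setting net torque to zero: T × 3.63 × 0.8536 = 1645 → T = 1645 / 3.099 = 531 N.

T ≈ 531 N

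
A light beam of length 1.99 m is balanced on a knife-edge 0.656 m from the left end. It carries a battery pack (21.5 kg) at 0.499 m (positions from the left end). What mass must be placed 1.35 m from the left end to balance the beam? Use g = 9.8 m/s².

m ≈ 4.86 kg

Take moments about the knife-edge (at 0.656 m from the left end).
Battery pack: 21.5 × 9.8 = 210.7 N down at 0.499 m → arm 0.157 m, τ = 210.7 × 0.157 = 33.08 N·m counterclockwise.
Net moment of known loads = 33.08 N·m counterclockwise.
An unknown mass m at 1.35 m has arm 0.694 m; its moment is m·g·0.694 clockwise.
For rotational equilibrium, m × 9.8 × 0.694 = 33.08, so m = 33.08 / (9.8 × 0.694) = 4.86 kg.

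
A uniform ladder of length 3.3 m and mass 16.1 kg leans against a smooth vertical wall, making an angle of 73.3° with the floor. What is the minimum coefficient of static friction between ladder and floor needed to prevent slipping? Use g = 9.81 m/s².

Choose the foot of the ladder as the axis so the floor normal and friction both act there and drop out.
Ladder weight 16.1×9.81 = 157.9 N acts at 1.65 m along the ladder; its horizontal arm is 1.65·cos73.3° = 0.4741 m → τ = 74.86 N·m clockwise.
Wall normal N acts horizontally at the top; its moment arm is the height L sinθ = 3.3·sin73.3° = 3.161 m, counterclockwise.
For rotational equilibrium, N × 3.161 = 74.86, so N = 23.68 N.
ΣFx = 0 ⇒ f = N_wall = 23.68 N. ΣFy = 0 ⇒ N_floor = 157.9 N.
μ_min = f / N_floor = 23.68 / 157.9 = 0.15.

μ_min ≈ 0.15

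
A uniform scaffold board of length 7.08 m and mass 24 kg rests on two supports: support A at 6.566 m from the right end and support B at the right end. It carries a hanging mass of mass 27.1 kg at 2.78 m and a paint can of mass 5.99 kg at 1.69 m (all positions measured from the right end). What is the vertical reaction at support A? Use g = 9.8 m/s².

R_A ≈ 254 N

Sum moments about support B (its reaction then has zero moment arm).
Beam weight: 24 × 9.8 = 235.2 N down at 3.54 m → arm 3.54 m, τ = 235.2 × 3.54 = 832.6 N·m counterclockwise.
Hanging mass: 27.1 × 9.8 = 265.6 N down at 2.78 m → arm 2.78 m, τ = 265.6 × 2.78 = 738.4 N·m counterclockwise.
Paint can: 5.99 × 9.8 = 58.7 N down at 1.69 m → arm 1.69 m, τ = 58.7 × 1.69 = 99.2 N·m counterclockwise.
Net load moment about support B = 1670 N·m counterclockwise.
Reaction R at support A is upward at 6.566 m, arm 6.566 m → moment R × 6.566 clockwise.
Balancing moments: R × 6.566 = 1670, giving R = 254 N.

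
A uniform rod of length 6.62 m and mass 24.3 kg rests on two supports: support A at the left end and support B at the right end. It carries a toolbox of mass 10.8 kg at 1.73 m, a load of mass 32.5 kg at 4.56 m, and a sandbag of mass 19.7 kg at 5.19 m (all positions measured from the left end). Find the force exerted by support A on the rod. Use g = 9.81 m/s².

R_A ≈ 338 N

About support B:
Beam weight: 24.3 × 9.81 = 238.4 N down at 3.31 m → arm 3.31 m, τ = 238.4 × 3.31 = 789.1 N·m counterclockwise.
Toolbox: 10.8 × 9.81 = 105.9 N down at 1.73 m → arm 4.89 m, τ = 105.9 × 4.89 = 517.9 N·m counterclockwise.
Load: 32.5 × 9.81 = 318.8 N down at 4.56 m → arm 2.06 m, τ = 318.8 × 2.06 = 656.7 N·m counterclockwise.
Sandbag: 19.7 × 9.81 = 193.3 N down at 5.19 m → arm 1.43 m, τ = 193.3 × 1.43 = 276.4 N·m counterclockwise.
Net load moment about support B = 2240 N·m counterclockwise.
Reaction R at support A is upward at 0 m, arm 6.62 m → moment R × 6.62 clockwise.
Στ = 0 ⇒ R × 6.62 = 2240 ⇒ R = 338 N.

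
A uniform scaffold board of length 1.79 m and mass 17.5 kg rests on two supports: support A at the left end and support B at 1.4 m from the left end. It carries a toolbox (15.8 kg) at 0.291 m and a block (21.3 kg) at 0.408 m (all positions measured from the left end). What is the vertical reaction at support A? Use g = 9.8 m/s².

About support B:
Beam weight: 17.5 × 9.8 = 171.5 N down at 0.895 m → arm 0.505 m, τ = 171.5 × 0.505 = 86.61 N·m counterclockwise.
Toolbox: 15.8 × 9.8 = 154.8 N down at 0.291 m → arm 1.109 m, τ = 154.8 × 1.109 = 171.7 N·m counterclockwise.
Block: 21.3 × 9.8 = 208.7 N down at 0.408 m → arm 0.992 m, τ = 208.7 × 0.992 = 207 N·m counterclockwise.
Net load moment about support B = 465.3 N·m counterclockwise.
Reaction R at support A is upward at 0 m, arm 1.4 m → moment R × 1.4 clockwise.
Στ = 0 ⇒ R × 1.4 = 465.3 ⇒ R = 332 N.

R_A ≈ 332 N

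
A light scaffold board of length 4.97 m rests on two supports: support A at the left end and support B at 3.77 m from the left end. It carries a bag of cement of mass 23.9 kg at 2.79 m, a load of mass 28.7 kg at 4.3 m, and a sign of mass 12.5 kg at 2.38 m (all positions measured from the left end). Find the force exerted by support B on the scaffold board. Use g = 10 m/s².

Sum moments about support A (its reaction then has zero moment arm).
Bag of cement: 23.9 × 10 = 239 N down at 2.79 m → arm 2.79 m, τ = 239 × 2.79 = 666.8 N·m clockwise.
Load: 28.7 × 10 = 287 N down at 4.3 m → arm 4.3 m, τ = 287 × 4.3 = 1234 N·m clockwise.
Sign: 12.5 × 10 = 125 N down at 2.38 m → arm 2.38 m, τ = 125 × 2.38 = 297.5 N·m clockwise.
Net load moment about support A = 2198 N·m clockwise.
Reaction R at support B is upward at 3.77 m, arm 3.77 m → moment R × 3.77 counterclockwise.
Setting net torque to zero: R × 3.77 = 2198 → R = 583 N.

R_B ≈ 583 N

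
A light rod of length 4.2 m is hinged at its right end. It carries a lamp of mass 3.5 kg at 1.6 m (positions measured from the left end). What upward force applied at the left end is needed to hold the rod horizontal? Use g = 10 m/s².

F ≈ 21.7 N

Taking torques about the right end:
Lamp: 3.5 × 10 = 35 N down at 1.6 m → arm 2.6 m, τ = 35 × 2.6 = 91 N·m counterclockwise.
Net moment of the loads = 91 N·m counterclockwise.
The upward force F acts at the left end, arm 4.2 m, giving F × 4.2 clockwise.
Balancing moments: F × 4.2 = 91, giving F = 91 / 4.2 = 21.7 N.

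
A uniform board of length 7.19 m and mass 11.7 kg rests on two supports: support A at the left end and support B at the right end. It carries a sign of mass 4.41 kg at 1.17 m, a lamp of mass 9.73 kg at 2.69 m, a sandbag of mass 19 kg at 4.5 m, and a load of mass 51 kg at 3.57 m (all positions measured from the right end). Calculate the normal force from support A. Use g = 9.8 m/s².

Take moments about support B.
Beam weight: 11.7 × 9.8 = 114.7 N down at 3.595 m → arm 3.595 m, τ = 114.7 × 3.595 = 412.3 N·m counterclockwise.
Sign: 4.41 × 9.8 = 43.22 N down at 1.17 m → arm 1.17 m, τ = 43.22 × 1.17 = 50.57 N·m counterclockwise.
Lamp: 9.73 × 9.8 = 95.35 N down at 2.69 m → arm 2.69 m, τ = 95.35 × 2.69 = 256.5 N·m counterclockwise.
Sandbag: 19 × 9.8 = 186.2 N down at 4.5 m → arm 4.5 m, τ = 186.2 × 4.5 = 837.9 N·m counterclockwise.
Load: 51 × 9.8 = 499.8 N down at 3.57 m → arm 3.57 m, τ = 499.8 × 3.57 = 1784 N·m counterclockwise.
Net load moment about support B = 3341 N·m counterclockwise.
Reaction R at support A is upward at 7.19 m, arm 7.19 m → moment R × 7.19 clockwise.
Setting net torque to zero: R × 7.19 = 3341 → R = 465 N.

R_A ≈ 465 N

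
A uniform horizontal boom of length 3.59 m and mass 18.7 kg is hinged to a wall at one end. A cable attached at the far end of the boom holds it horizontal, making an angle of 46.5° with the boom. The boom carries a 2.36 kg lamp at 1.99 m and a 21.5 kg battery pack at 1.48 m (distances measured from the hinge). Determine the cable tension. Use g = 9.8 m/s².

Taking torques about the hinge:
Beam weight: 18.7 × 9.8 = 183.3 N down at 1.795 m → arm 1.795 m, τ = 183.3 × 1.795 = 329 N·m clockwise.
Lamp: 2.36 × 9.8 = 23.13 N down at 1.99 m → arm 1.99 m, τ = 23.13 × 1.99 = 46.03 N·m clockwise.
Battery pack: 21.5 × 9.8 = 210.7 N down at 1.48 m → arm 1.48 m, τ = 210.7 × 1.48 = 311.8 N·m clockwise.
Total clockwise load moment = 686.8 N·m.
The cable tension T acts at 3.59 m; only its component perpendicular to the boom, T sinθ, produces torque. sin 46.5° = 0.7254.
For rotational equilibrium, T × 3.59 × 0.7254 = 686.8, so T = 686.8 / 2.604 = 264 N.

T ≈ 264 N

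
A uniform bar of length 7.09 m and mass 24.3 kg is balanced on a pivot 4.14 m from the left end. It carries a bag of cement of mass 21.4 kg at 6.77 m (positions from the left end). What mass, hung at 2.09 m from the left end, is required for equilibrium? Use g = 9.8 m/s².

m ≈ 20.4 kg

About the pivot (at 4.14 m from the left end):
Beam weight: 24.3 × 9.8 = 238.1 N down at 3.545 m → arm 0.595 m, τ = 238.1 × 0.595 = 141.7 N·m counterclockwise.
Bag of cement: 21.4 × 9.8 = 209.7 N down at 6.77 m → arm 2.63 m, τ = 209.7 × 2.63 = 551.5 N·m clockwise.
Net moment of known loads = 409.8 N·m clockwise.
An unknown mass m at 2.09 m has arm 2.05 m; its moment is m·g·2.05 counterclockwise.
Balancing moments: m × 9.8 × 2.05 = 409.8, giving m = 409.8 / (9.8 × 2.05) = 20.4 kg.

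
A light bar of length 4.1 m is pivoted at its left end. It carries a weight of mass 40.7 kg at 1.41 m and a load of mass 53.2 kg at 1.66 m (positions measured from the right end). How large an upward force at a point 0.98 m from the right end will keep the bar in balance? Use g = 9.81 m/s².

F ≈ 752 N

Sum moments about the left end (the unknown pivot reaction has zero arm there).
Weight: 40.7 × 9.81 = 399.3 N down at 1.41 m → arm 2.69 m, τ = 399.3 × 2.69 = 1074 N·m clockwise.
Load: 53.2 × 9.81 = 521.9 N down at 1.66 m → arm 2.44 m, τ = 521.9 × 2.44 = 1273 N·m clockwise.
Net moment of the loads = 2347 N·m clockwise.
The upward force F acts at a point 0.98 m from the right end, arm 3.12 m, giving F × 3.12 counterclockwise.
For rotational equilibrium, F × 3.12 = 2347, so F = 2347 / 3.12 = 752 N.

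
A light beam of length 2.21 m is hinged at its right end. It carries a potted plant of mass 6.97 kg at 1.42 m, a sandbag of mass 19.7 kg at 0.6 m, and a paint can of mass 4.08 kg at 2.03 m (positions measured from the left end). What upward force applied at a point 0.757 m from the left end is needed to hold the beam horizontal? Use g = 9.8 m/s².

F ≈ 256 N

Sum moments about the right end (the unknown pivot reaction has zero arm there).
Potted plant: 6.97 × 9.8 = 68.31 N down at 1.42 m → arm 0.79 m, τ = 68.31 × 0.79 = 53.96 N·m counterclockwise.
Sandbag: 19.7 × 9.8 = 193.1 N down at 0.6 m → arm 1.61 m, τ = 193.1 × 1.61 = 310.9 N·m counterclockwise.
Paint can: 4.08 × 9.8 = 39.98 N down at 2.03 m → arm 0.18 m, τ = 39.98 × 0.18 = 7.196 N·m counterclockwise.
Net moment of the loads = 372.1 N·m counterclockwise.
The upward force F acts at a point 0.757 m from the left end, arm 1.453 m, giving F × 1.453 clockwise.
Στ = 0 ⇒ F × 1.453 = 372.1 ⇒ F = 372.1 / 1.453 = 256 N.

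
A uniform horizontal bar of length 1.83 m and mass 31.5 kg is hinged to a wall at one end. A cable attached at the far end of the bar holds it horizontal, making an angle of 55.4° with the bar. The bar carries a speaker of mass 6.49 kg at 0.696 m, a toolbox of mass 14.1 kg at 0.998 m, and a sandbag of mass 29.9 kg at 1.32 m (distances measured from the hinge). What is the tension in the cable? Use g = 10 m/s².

T ≈ 577 N

About the hinge:
Beam weight: 31.5 × 10 = 315 N down at 0.915 m → arm 0.915 m, τ = 315 × 0.915 = 288.2 N·m clockwise.
Speaker: 6.49 × 10 = 64.9 N down at 0.696 m → arm 0.696 m, τ = 64.9 × 0.696 = 45.17 N·m clockwise.
Toolbox: 14.1 × 10 = 141 N down at 0.998 m → arm 0.998 m, τ = 141 × 0.998 = 140.7 N·m clockwise.
Sandbag: 29.9 × 10 = 299 N down at 1.32 m → arm 1.32 m, τ = 299 × 1.32 = 394.7 N·m clockwise.
Total clockwise load moment = 868.8 N·m.
The cable tension T acts at 1.83 m; only its component perpendicular to the bar, T sinθ, produces torque. sin 55.4° = 0.8231.
For rotational equilibrium, T × 1.83 × 0.8231 = 868.8, so T = 868.8 / 1.506 = 577 N.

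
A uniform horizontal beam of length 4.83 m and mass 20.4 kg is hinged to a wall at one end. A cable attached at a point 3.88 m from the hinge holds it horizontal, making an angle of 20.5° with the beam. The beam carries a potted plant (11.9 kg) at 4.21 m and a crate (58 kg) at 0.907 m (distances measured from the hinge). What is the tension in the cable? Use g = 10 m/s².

About the hinge:
Beam weight: 20.4 × 10 = 204 N down at 2.415 m → arm 2.415 m, τ = 204 × 2.415 = 492.7 N·m clockwise.
Potted plant: 11.9 × 10 = 119 N down at 4.21 m → arm 4.21 m, τ = 119 × 4.21 = 501 N·m clockwise.
Crate: 58 × 10 = 580 N down at 0.907 m → arm 0.907 m, τ = 580 × 0.907 = 526.1 N·m clockwise.
Total clockwise load moment = 1520 N·m.
The cable tension T acts at 3.88 m; only its component perpendicular to the beam, T sinθ, produces torque. sin 20.5° = 0.3502.
Στ = 0 ⇒ T × 3.88 × 0.3502 = 1520 ⇒ T = 1520 / 1.359 = 1120 N.

T ≈ 1120 N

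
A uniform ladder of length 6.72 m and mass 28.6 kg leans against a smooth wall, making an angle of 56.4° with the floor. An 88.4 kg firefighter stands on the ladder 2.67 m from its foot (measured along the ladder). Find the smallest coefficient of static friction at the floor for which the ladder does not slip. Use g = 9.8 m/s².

Taking torques about the foot of the ladder:
Ladder weight 28.6×9.8 = 280.3 N acts at 3.36 m along the ladder; its horizontal arm is 3.36·cos56.4° = 1.859 m → τ = 521.1 N·m clockwise.
Firefighter: 88.4×9.8 = 866.3 N at 2.67 m → arm 1.478 m → τ = 1280 N·m clockwise.
Wall normal N acts horizontally at the top; its moment arm is the height L sinθ = 6.72·sin56.4° = 5.597 m, counterclockwise.
Στ = 0 ⇒ N × 5.597 = 1801 ⇒ N = 321.8 N.
ΣFx = 0 ⇒ f = N_wall = 321.8 N. ΣFy = 0 ⇒ N_floor = 1147 N.
μ_min = f / N_floor = 321.8 / 1147 = 0.281.

μ_min ≈ 0.281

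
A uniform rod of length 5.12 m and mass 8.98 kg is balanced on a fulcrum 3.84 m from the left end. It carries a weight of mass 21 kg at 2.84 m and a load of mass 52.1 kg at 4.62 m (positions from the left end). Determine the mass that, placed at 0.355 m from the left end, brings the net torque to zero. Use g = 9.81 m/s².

Take moments about the fulcrum (at 3.84 m from the left end).
Beam weight: 8.98 × 9.81 = 88.09 N down at 2.56 m → arm 1.28 m, τ = 88.09 × 1.28 = 112.8 N·m counterclockwise.
Weight: 21 × 9.81 = 206 N down at 2.84 m → arm 1 m, τ = 206 × 1 = 206 N·m counterclockwise.
Load: 52.1 × 9.81 = 511.1 N down at 4.62 m → arm 0.78 m, τ = 511.1 × 0.78 = 398.7 N·m clockwise.
Net moment of known loads = 79.9 N·m clockwise.
An unknown mass m at 0.355 m has arm 3.485 m; its moment is m·g·3.485 counterclockwise.
For rotational equilibrium, m × 9.81 × 3.485 = 79.9, so m = 79.9 / (9.81 × 3.485) = 2.34 kg.

m ≈ 2.34 kg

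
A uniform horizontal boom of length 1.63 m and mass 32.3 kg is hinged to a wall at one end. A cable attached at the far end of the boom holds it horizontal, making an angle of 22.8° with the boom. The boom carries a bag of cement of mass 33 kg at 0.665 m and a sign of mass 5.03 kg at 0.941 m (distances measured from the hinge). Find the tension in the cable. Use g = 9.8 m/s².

About the hinge:
Beam weight: 32.3 × 9.8 = 316.5 N down at 0.815 m → arm 0.815 m, τ = 316.5 × 0.815 = 257.9 N·m clockwise.
Bag of cement: 33 × 9.8 = 323.4 N down at 0.665 m → arm 0.665 m, τ = 323.4 × 0.665 = 215.1 N·m clockwise.
Sign: 5.03 × 9.8 = 49.29 N down at 0.941 m → arm 0.941 m, τ = 49.29 × 0.941 = 46.38 N·m clockwise.
Total clockwise load moment = 519.4 N·m.
The cable tension T acts at 1.63 m; only its component perpendicular to the boom, T sinθ, produces torque. sin 22.8° = 0.3875.
For rotational equilibrium, T × 1.63 × 0.3875 = 519.4, so T = 519.4 / 0.6316 = 822 N.

T ≈ 822 N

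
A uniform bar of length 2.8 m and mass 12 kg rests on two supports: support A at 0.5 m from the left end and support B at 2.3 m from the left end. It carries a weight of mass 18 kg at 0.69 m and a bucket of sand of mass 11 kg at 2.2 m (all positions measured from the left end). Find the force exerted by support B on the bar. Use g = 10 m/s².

R_B ≈ 183 N

Take moments about support A.
Beam weight: 12 × 10 = 120 N down at 1.4 m → arm 0.9 m, τ = 120 × 0.9 = 108 N·m clockwise.
Weight: 18 × 10 = 180 N down at 0.69 m → arm 0.19 m, τ = 180 × 0.19 = 34.2 N·m clockwise.
Bucket of sand: 11 × 10 = 110 N down at 2.2 m → arm 1.7 m, τ = 110 × 1.7 = 187 N·m clockwise.
Net load moment about support A = 329.2 N·m clockwise.
Reaction R at support B is upward at 2.3 m, arm 1.8 m → moment R × 1.8 counterclockwise.
Setting net torque to zero: R × 1.8 = 329.2 → R = 183 N.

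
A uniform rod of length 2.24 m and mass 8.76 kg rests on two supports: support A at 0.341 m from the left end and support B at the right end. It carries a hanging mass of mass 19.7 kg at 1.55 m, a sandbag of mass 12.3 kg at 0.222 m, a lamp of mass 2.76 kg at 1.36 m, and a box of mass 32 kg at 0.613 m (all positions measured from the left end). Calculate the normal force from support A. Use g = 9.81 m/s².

Take moments about support B.
Beam weight: 8.76 × 9.81 = 85.94 N down at 1.12 m → arm 1.12 m, τ = 85.94 × 1.12 = 96.25 N·m counterclockwise.
Hanging mass: 19.7 × 9.81 = 193.3 N down at 1.55 m → arm 0.69 m, τ = 193.3 × 0.69 = 133.4 N·m counterclockwise.
Sandbag: 12.3 × 9.81 = 120.7 N down at 0.222 m → arm 2.018 m, τ = 120.7 × 2.018 = 243.6 N·m counterclockwise.
Lamp: 2.76 × 9.81 = 27.08 N down at 1.36 m → arm 0.88 m, τ = 27.08 × 0.88 = 23.83 N·m counterclockwise.
Box: 32 × 9.81 = 313.9 N down at 0.613 m → arm 1.627 m, τ = 313.9 × 1.627 = 510.7 N·m counterclockwise.
Net load moment about support B = 1008 N·m counterclockwise.
Reaction R at support A is upward at 0.341 m, arm 1.899 m → moment R × 1.899 clockwise.
Setting net torque to zero: R × 1.899 = 1008 → R = 531 N.

R_A ≈ 531 N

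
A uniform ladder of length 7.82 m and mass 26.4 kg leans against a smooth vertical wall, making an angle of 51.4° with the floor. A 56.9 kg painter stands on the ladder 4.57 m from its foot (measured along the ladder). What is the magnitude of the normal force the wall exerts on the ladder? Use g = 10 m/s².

N_wall ≈ 371 N

Take moments about the foot of the ladder.
Ladder weight 26.4×10 = 264 N acts at 3.91 m along the ladder; its horizontal arm is 3.91·cos51.4° = 2.439 m → τ = 643.9 N·m clockwise.
Painter: 56.9×10 = 569 N at 4.57 m → arm 2.851 m → τ = 1622 N·m clockwise.
Wall normal N acts horizontally at the top; its moment arm is the height L sinθ = 7.82·sin51.4° = 6.111 m, counterclockwise.
Balancing moments: N × 6.111 = 2266, giving N = 371 N.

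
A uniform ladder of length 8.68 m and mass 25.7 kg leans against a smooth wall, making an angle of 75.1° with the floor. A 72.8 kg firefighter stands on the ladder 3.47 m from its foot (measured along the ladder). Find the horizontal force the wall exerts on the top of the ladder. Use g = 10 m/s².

N_wall ≈ 112 N

Sum moments about the foot of the ladder (the floor normal and friction both act there and drop out).
Ladder weight 25.7×10 = 257 N acts at 4.34 m along the ladder; its horizontal arm is 4.34·cos75.1° = 1.116 m → τ = 286.8 N·m clockwise.
Firefighter: 72.8×10 = 728 N at 3.47 m → arm 0.8923 m → τ = 649.6 N·m clockwise.
Wall normal N acts horizontally at the top; its moment arm is the height L sinθ = 8.68·sin75.1° = 8.388 m, counterclockwise.
Στ = 0 ⇒ N × 8.388 = 936.4 ⇒ N = 112 N.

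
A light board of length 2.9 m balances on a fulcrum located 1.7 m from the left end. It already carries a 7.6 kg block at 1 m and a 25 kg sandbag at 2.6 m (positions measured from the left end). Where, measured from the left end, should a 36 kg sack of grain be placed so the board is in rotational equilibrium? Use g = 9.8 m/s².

Take moments about the fulcrum (at 1.7 m from the left end).
Block: 7.6 × 9.8 = 74.48 N down at 1 m → arm 0.7 m, τ = 74.48 × 0.7 = 52.14 N·m counterclockwise.
Sandbag: 25 × 9.8 = 245 N down at 2.6 m → arm 0.9 m, τ = 245 × 0.9 = 220.5 N·m clockwise.
Net moment of existing loads = 168.4 N·m clockwise.
The sack of grain weighs 36 × 9.8 = 352.8 N and must supply an equal counterclockwise moment, so its lever arm about the fulcrum is 168.4 / 352.8 = 0.477 m.
That puts it at 1.7 − 0.477 = 1.22 m from the left end.

x ≈ 1.22 m from the left end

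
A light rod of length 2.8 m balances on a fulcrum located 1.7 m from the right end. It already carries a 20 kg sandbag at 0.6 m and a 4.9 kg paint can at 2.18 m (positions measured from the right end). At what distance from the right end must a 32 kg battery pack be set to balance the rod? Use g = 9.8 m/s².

x ≈ 2.31 m from the right end

Choose the fulcrum (at 1.7 m from the right end) as the axis so the support reaction has zero arm there.
Sandbag: 20 × 9.8 = 196 N down at 0.6 m → arm 1.1 m, τ = 196 × 1.1 = 215.6 N·m clockwise.
Paint can: 4.9 × 9.8 = 48.02 N down at 2.18 m → arm 0.48 m, τ = 48.02 × 0.48 = 23.05 N·m counterclockwise.
Net moment of existing loads = 192.5 N·m clockwise.
The battery pack weighs 32 × 9.8 = 313.6 N and must supply an equal counterclockwise moment, so its lever arm about the fulcrum is 192.5 / 313.6 = 0.614 m.
That puts it at 1.7 + 0.614 = 2.31 m from the right end.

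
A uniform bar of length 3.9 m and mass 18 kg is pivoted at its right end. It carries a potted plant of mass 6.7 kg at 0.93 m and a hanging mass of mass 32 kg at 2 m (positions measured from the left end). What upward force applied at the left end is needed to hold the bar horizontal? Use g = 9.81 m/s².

F ≈ 291 N

Choose the right end as the axis so the unknown pivot reaction has zero arm there.
Beam weight: 18 × 9.81 = 176.6 N down at 1.95 m → arm 1.95 m, τ = 176.6 × 1.95 = 344.4 N·m counterclockwise.
Potted plant: 6.7 × 9.81 = 65.73 N down at 0.93 m → arm 2.97 m, τ = 65.73 × 2.97 = 195.2 N·m counterclockwise.
Hanging mass: 32 × 9.81 = 313.9 N down at 2 m → arm 1.9 m, τ = 313.9 × 1.9 = 596.4 N·m counterclockwise.
Net moment of the loads = 1136 N·m counterclockwise.
The upward force F acts at the left end, arm 3.9 m, giving F × 3.9 clockwise.
Balancing moments: F × 3.9 = 1136, giving F = 1136 / 3.9 = 291 N.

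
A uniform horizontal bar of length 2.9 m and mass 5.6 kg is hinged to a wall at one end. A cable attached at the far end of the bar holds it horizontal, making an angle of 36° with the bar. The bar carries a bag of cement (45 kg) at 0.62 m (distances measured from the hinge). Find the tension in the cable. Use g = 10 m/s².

T ≈ 211 N

Taking torques about the hinge:
Beam weight: 5.6 × 10 = 56 N down at 1.45 m → arm 1.45 m, τ = 56 × 1.45 = 81.2 N·m clockwise.
Bag of cement: 45 × 10 = 450 N down at 0.62 m → arm 0.62 m, τ = 450 × 0.62 = 279 N·m clockwise.
Total clockwise load moment = 360.2 N·m.
The cable tension T acts at 2.9 m; only its component perpendicular to the bar, T sinθ, produces torque. sin 36° = 0.5878.
Setting net torque to zero: T × 2.9 × 0.5878 = 360.2 → T = 360.2 / 1.705 = 211 N.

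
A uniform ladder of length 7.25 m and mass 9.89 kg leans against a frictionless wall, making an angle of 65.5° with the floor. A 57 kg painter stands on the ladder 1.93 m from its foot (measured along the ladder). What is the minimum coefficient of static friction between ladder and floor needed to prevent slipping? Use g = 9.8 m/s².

Choose the foot of the ladder as the axis so the floor normal and friction both act there and drop out.
Ladder weight 9.89×9.8 = 96.92 N acts at 3.625 m along the ladder; its horizontal arm is 3.625·cos65.5° = 1.503 m → τ = 145.7 N·m clockwise.
Painter: 57×9.8 = 558.6 N at 1.93 m → arm 0.8004 m → τ = 447.1 N·m clockwise.
Wall normal N acts horizontally at the top; its moment arm is the height L sinθ = 7.25·sin65.5° = 6.597 m, counterclockwise.
Balancing moments: N × 6.597 = 592.8, giving N = 89.86 N.
ΣFx = 0 ⇒ f = N_wall = 89.86 N. ΣFy = 0 ⇒ N_floor = 655.5 N.
μ_min = f / N_floor = 89.86 / 655.5 = 0.137.

μ_min ≈ 0.137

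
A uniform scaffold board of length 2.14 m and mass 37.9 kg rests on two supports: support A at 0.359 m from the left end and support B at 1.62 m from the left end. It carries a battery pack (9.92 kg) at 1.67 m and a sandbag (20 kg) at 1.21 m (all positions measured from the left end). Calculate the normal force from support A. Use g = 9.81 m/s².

R_A ≈ 222 N

Sum moments about support B (its reaction then has zero moment arm).
Beam weight: 37.9 × 9.81 = 371.8 N down at 1.07 m → arm 0.55 m, τ = 371.8 × 0.55 = 204.5 N·m counterclockwise.
Battery pack: 9.92 × 9.81 = 97.32 N down at 1.67 m → arm 0.05 m, τ = 97.32 × 0.05 = 4.866 N·m clockwise.
Sandbag: 20 × 9.81 = 196.2 N down at 1.21 m → arm 0.41 m, τ = 196.2 × 0.41 = 80.44 N·m counterclockwise.
Net load moment about support B = 280.1 N·m counterclockwise.
Reaction R at support A is upward at 0.359 m, arm 1.261 m → moment R × 1.261 clockwise.
Setting net torque to zero: R × 1.261 = 280.1 → R = 222 N.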